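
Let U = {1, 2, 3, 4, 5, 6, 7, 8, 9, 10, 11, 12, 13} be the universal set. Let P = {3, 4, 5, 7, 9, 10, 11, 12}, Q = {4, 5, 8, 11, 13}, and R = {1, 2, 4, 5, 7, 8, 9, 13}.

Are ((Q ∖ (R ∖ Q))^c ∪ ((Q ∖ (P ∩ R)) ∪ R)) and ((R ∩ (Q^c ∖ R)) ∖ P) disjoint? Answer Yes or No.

R ∖ Q = {1, 2, 7, 9}
Q ∖ (R ∖ Q) = {4, 5, 8, 11, 13}
(Q ∖ (R ∖ Q))^c = {1, 2, 3, 6, 7, 9, 10, 12}
P ∩ R = {4, 5, 7, 9}
Q ∖ (P ∩ R) = {8, 11, 13}
(Q ∖ (P ∩ R)) ∪ R = {1, 2, 4, 5, 7, 8, 9, 11, 13}
(Q ∖ (R ∖ Q))^c ∪ ((Q ∖ (P ∩ R)) ∪ R) = {1, 2, 3, 4, 5, 6, 7, 8, 9, 10, 11, 12, 13}
Q^c = {1, 2, 3, 6, 7, 9, 10, 12}
Q^c ∖ R = {3, 6, 10, 12}
R ∩ (Q^c ∖ R) = {}
(R ∩ (Q^c ∖ R)) ∖ P = {}
{1, 2, 3, 4, 5, 6, 7, 8, 9, 10, 11, 12, 13} and {} share no elements.

Yes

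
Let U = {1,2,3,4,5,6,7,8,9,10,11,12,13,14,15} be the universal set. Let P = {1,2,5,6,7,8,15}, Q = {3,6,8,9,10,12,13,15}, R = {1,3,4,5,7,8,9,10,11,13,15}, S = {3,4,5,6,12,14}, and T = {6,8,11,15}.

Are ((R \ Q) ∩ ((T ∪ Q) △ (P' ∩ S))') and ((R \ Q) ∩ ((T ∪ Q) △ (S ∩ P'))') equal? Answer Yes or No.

Yes

R \ Q = {1,4,5,7,11}
T ∪ Q = {3,6,8,9,10,11,12,13,15}
P' = {3,4,9,10,11,12,13,14}
P' ∩ S = {3,4,12,14}
(T ∪ Q) △ (P' ∩ S) = {4,6,8,9,10,11,13,14,15}
((T ∪ Q) △ (P' ∩ S))' = {1,2,3,5,7,12}
(R \ Q) ∩ ((T ∪ Q) △ (P' ∩ S))' = {1,5,7}
S ∩ P' = {3,4,12,14}
(T ∪ Q) △ (S ∩ P') = {4,6,8,9,10,11,13,14,15}
((T ∪ Q) △ (S ∩ P'))' = {1,2,3,5,7,12}
(R \ Q) ∩ ((T ∪ Q) △ (S ∩ P'))' = {1,5,7}
Both equal {1,5,7}, so (R \ Q) ∩ ((T ∪ Q) △ (P' ∩ S))' = (R \ Q) ∩ ((T ∪ Q) △ (S ∩ P'))'.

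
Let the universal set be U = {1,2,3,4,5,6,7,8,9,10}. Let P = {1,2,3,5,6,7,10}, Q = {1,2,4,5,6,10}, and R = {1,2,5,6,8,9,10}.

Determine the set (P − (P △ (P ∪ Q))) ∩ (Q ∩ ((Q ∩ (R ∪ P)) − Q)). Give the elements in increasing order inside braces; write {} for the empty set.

{}

P ∪ Q = {1,2,3,4,5,6,7,10}
P △ (P ∪ Q) = {4}
P − (P △ (P ∪ Q)) = {1,2,3,5,6,7,10}
R ∪ P = {1,2,3,5,6,7,8,9,10}
Q ∩ (R ∪ P) = {1,2,5,6,10}
(Q ∩ (R ∪ P)) − Q = {}
Q ∩ ((Q ∩ (R ∪ P)) − Q) = {}
(P − (P △ (P ∪ Q))) ∩ (Q ∩ ((Q ∩ (R ∪ P)) − Q)) = {}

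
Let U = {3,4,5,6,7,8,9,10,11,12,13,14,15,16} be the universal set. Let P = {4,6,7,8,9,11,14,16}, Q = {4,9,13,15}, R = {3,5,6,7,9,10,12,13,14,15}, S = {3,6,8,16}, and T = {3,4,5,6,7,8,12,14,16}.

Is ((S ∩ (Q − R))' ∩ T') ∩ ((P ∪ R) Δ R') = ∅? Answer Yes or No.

Q − R = {4}
S ∩ (Q − R) = {}
(S ∩ (Q − R))' = {3,4,5,6,7,8,9,10,11,12,13,14,15,16}
T' = {9,10,11,13,15}
(S ∩ (Q − R))' ∩ T' = {9,10,11,13,15}
P ∪ R = {3,4,5,6,7,8,9,10,11,12,13,14,15,16}
R' = {4,8,11,16}
(P ∪ R) Δ R' = {3,5,6,7,9,10,12,13,14,15}
9 lies in both, so they are not disjoint.

No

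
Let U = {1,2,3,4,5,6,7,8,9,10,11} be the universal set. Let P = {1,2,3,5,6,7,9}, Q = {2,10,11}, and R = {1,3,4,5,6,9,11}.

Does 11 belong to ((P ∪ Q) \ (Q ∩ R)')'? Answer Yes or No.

11 ∉ P and 11 ∈ Q, so 11 ∈ P ∪ Q
11 ∈ Q and 11 ∈ R, so 11 ∈ Q ∩ R
11 ∉ (Q ∩ R)' since 11 ∈ (Q ∩ R)
11 ∈ (P ∪ Q) and 11 ∉ (Q ∩ R)', so 11 ∈ (P ∪ Q) \ (Q ∩ R)'
11 ∉ ((P ∪ Q) \ (Q ∩ R)')' since 11 ∈ ((P ∪ Q) \ (Q ∩ R)')

No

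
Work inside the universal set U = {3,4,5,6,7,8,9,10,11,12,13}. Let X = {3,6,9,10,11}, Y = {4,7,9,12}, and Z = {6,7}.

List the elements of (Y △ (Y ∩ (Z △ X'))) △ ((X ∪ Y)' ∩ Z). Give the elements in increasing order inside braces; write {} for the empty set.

X' = {4,5,7,8,12,13}
Z △ X' = {4,5,6,8,12,13}
Y ∩ (Z △ X') = {4,12}
Y △ (Y ∩ (Z △ X')) = {7,9}
X ∪ Y = {3,4,6,7,9,10,11,12}
(X ∪ Y)' = {5,8,13}
(X ∪ Y)' ∩ Z = {}
(Y △ (Y ∩ (Z △ X'))) △ ((X ∪ Y)' ∩ Z) = {7,9}

{7,9}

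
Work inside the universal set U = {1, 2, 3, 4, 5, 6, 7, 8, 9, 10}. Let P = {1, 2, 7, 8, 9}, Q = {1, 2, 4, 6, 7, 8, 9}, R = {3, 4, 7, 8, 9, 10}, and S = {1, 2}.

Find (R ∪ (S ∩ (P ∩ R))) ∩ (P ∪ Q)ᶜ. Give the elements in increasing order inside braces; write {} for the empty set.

{3, 10}

P ∩ R = {7, 8, 9}
S ∩ (P ∩ R) = {}
R ∪ (S ∩ (P ∩ R)) = {3, 4, 7, 8, 9, 10}
P ∪ Q = {1, 2, 4, 6, 7, 8, 9}
(P ∪ Q)ᶜ = {3, 5, 10}
(R ∪ (S ∩ (P ∩ R))) ∩ (P ∪ Q)ᶜ = {3, 10}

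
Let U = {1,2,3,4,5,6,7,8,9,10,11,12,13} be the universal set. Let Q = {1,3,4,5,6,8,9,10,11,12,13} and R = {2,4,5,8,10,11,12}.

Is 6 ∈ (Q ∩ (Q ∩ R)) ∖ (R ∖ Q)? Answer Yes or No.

6 ∈ Q and 6 ∉ R, so 6 ∉ Q ∩ R
6 ∈ Q and 6 ∉ (Q ∩ R), so 6 ∉ Q ∩ (Q ∩ R)
6 ∉ R and 6 ∈ Q, so 6 ∉ R ∖ Q
6 ∉ (Q ∩ (Q ∩ R)) and 6 ∉ (R ∖ Q), so 6 ∉ (Q ∩ (Q ∩ R)) ∖ (R ∖ Q)

No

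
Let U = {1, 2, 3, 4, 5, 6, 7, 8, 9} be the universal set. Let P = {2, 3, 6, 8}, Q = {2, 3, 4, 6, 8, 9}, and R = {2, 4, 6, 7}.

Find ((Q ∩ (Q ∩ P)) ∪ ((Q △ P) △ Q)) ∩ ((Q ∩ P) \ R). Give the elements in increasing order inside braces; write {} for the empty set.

Q ∩ P = {2, 3, 6, 8}
Q ∩ (Q ∩ P) = {2, 3, 6, 8}
Q △ P = {4, 9}
(Q △ P) △ Q = {2, 3, 6, 8}
(Q ∩ (Q ∩ P)) ∪ ((Q △ P) △ Q) = {2, 3, 6, 8}
(Q ∩ P) \ R = {3, 8}
((Q ∩ (Q ∩ P)) ∪ ((Q △ P) △ Q)) ∩ ((Q ∩ P) \ R) = {3, 8}

{3, 8}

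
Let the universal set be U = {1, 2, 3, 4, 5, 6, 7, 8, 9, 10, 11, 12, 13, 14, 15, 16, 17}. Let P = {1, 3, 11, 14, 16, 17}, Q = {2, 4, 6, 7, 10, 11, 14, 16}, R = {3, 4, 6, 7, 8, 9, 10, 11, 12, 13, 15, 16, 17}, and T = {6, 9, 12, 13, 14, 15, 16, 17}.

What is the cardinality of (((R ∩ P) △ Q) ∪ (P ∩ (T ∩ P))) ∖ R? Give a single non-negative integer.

R ∩ P = {3, 11, 16, 17}
(R ∩ P) △ Q = {2, 3, 4, 6, 7, 10, 14, 17}
T ∩ P = {14, 16, 17}
P ∩ (T ∩ P) = {14, 16, 17}
((R ∩ P) △ Q) ∪ (P ∩ (T ∩ P)) = {2, 3, 4, 6, 7, 10, 14, 16, 17}
(((R ∩ P) △ Q) ∪ (P ∩ (T ∩ P))) ∖ R = {2, 14}
|(((R ∩ P) △ Q) ∪ (P ∩ (T ∩ P))) ∖ R| = 2

2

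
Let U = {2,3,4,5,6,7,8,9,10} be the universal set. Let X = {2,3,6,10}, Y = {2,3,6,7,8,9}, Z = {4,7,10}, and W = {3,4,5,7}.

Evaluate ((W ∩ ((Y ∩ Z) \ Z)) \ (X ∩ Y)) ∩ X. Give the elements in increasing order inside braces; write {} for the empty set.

Y ∩ Z = {7}
(Y ∩ Z) \ Z = {}
W ∩ ((Y ∩ Z) \ Z) = {}
X ∩ Y = {2,3,6}
(W ∩ ((Y ∩ Z) \ Z)) \ (X ∩ Y) = {}
((W ∩ ((Y ∩ Z) \ Z)) \ (X ∩ Y)) ∩ X = {}

{}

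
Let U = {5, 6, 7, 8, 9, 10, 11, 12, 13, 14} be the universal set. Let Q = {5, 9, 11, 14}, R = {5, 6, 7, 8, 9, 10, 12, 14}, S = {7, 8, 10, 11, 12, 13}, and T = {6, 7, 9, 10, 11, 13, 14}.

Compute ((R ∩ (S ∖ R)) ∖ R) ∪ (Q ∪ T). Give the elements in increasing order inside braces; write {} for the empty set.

S ∖ R = {11, 13}
R ∩ (S ∖ R) = {}
(R ∩ (S ∖ R)) ∖ R = {}
Q ∪ T = {5, 6, 7, 9, 10, 11, 13, 14}
((R ∩ (S ∖ R)) ∖ R) ∪ (Q ∪ T) = {5, 6, 7, 9, 10, 11, 13, 14}

{5, 6, 7, 9, 10, 11, 13, 14}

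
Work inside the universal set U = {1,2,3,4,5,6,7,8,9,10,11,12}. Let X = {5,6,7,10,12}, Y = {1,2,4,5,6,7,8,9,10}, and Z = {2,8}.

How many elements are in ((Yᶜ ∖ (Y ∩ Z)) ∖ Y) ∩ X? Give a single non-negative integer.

Yᶜ = {3,11,12}
Y ∩ Z = {2,8}
Yᶜ ∖ (Y ∩ Z) = {3,11,12}
(Yᶜ ∖ (Y ∩ Z)) ∖ Y = {3,11,12}
((Yᶜ ∖ (Y ∩ Z)) ∖ Y) ∩ X = {12}
|((Yᶜ ∖ (Y ∩ Z)) ∖ Y) ∩ X| = 1

1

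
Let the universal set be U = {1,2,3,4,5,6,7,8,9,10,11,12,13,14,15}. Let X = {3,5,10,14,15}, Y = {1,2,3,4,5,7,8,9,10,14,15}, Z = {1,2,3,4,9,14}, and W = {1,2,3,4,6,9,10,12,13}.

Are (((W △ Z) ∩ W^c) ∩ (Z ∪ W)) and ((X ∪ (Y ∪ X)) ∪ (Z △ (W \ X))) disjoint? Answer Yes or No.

No

W △ Z = {6,10,12,13,14}
W^c = {5,7,8,11,14,15}
(W △ Z) ∩ W^c = {14}
Z ∪ W = {1,2,3,4,6,9,10,12,13,14}
((W △ Z) ∩ W^c) ∩ (Z ∪ W) = {14}
Y ∪ X = {1,2,3,4,5,7,8,9,10,14,15}
X ∪ (Y ∪ X) = {1,2,3,4,5,7,8,9,10,14,15}
W \ X = {1,2,4,6,9,12,13}
Z △ (W \ X) = {3,6,12,13,14}
(X ∪ (Y ∪ X)) ∪ (Z △ (W \ X)) = {1,2,3,4,5,6,7,8,9,10,12,13,14,15}
14 lies in both, so they are not disjoint.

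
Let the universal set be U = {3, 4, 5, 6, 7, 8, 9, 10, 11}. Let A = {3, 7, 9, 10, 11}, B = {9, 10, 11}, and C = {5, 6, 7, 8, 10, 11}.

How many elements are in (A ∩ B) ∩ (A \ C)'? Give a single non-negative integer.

2

A ∩ B = {9, 10, 11}
A \ C = {3, 9}
(A \ C)' = {4, 5, 6, 7, 8, 10, 11}
(A ∩ B) ∩ (A \ C)' = {10, 11}
|(A ∩ B) ∩ (A \ C)'| = 2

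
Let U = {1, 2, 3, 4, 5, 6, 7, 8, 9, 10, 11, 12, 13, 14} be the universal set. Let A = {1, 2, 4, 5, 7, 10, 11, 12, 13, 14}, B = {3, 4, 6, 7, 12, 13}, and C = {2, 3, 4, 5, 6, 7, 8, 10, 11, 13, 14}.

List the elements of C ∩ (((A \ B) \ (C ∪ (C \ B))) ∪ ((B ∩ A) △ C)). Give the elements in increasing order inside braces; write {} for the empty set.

A \ B = {1, 2, 5, 10, 11, 14}
C \ B = {2, 5, 8, 10, 11, 14}
C ∪ (C \ B) = {2, 3, 4, 5, 6, 7, 8, 10, 11, 13, 14}
(A \ B) \ (C ∪ (C \ B)) = {1}
B ∩ A = {4, 7, 12, 13}
(B ∩ A) △ C = {2, 3, 5, 6, 8, 10, 11, 12, 14}
((A \ B) \ (C ∪ (C \ B))) ∪ ((B ∩ A) △ C) = {1, 2, 3, 5, 6, 8, 10, 11, 12, 14}
C ∩ (((A \ B) \ (C ∪ (C \ B))) ∪ ((B ∩ A) △ C)) = {2, 3, 5, 6, 8, 10, 11, 14}

{2, 3, 5, 6, 8, 10, 11, 14}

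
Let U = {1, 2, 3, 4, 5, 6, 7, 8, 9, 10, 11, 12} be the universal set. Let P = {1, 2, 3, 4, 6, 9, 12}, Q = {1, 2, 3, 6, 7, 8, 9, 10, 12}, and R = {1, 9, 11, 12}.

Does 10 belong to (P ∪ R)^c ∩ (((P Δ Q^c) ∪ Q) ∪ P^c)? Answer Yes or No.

Yes

10 ∉ P and 10 ∉ R, so 10 ∉ P ∪ R
10 ∈ (P ∪ R)^c since 10 ∉ (P ∪ R)
10 ∈ Q, so 10 ∉ Q^c
10 ∉ P and 10 ∉ Q^c, so 10 ∉ P Δ Q^c
10 ∉ (P Δ Q^c) and 10 ∈ Q, so 10 ∈ (P Δ Q^c) ∪ Q
10 ∉ P, so 10 ∈ P^c
10 ∈ ((P Δ Q^c) ∪ Q) and 10 ∈ P^c, so 10 ∈ ((P Δ Q^c) ∪ Q) ∪ P^c
10 ∈ (P ∪ R)^c and 10 ∈ (((P Δ Q^c) ∪ Q) ∪ P^c), so 10 ∈ (P ∪ R)^c ∩ (((P Δ Q^c) ∪ Q) ∪ P^c)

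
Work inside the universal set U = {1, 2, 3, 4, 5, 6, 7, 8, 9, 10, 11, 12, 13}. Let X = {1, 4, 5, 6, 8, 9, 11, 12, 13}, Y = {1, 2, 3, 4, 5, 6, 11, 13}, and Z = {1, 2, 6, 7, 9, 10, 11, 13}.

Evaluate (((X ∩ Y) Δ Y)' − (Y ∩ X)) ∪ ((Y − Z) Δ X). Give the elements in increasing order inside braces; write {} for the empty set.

X ∩ Y = {1, 4, 5, 6, 11, 13}
(X ∩ Y) Δ Y = {2, 3}
((X ∩ Y) Δ Y)' = {1, 4, 5, 6, 7, 8, 9, 10, 11, 12, 13}
Y ∩ X = {1, 4, 5, 6, 11, 13}
((X ∩ Y) Δ Y)' − (Y ∩ X) = {7, 8, 9, 10, 12}
Y − Z = {3, 4, 5}
(Y − Z) Δ X = {1, 3, 6, 8, 9, 11, 12, 13}
(((X ∩ Y) Δ Y)' − (Y ∩ X)) ∪ ((Y − Z) Δ X) = {1, 3, 6, 7, 8, 9, 10, 11, 12, 13}

{1, 3, 6, 7, 8, 9, 10, 11, 12, 13}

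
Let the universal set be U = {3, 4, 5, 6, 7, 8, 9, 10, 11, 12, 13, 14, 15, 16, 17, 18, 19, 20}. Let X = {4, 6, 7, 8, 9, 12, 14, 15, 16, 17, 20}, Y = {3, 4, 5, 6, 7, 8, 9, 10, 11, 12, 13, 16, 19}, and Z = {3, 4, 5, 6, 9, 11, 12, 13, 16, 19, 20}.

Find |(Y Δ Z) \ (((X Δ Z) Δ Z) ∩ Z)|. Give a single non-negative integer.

Y Δ Z = {7, 8, 10, 20}
X Δ Z = {3, 5, 7, 8, 11, 13, 14, 15, 17, 19}
(X Δ Z) Δ Z = {4, 6, 7, 8, 9, 12, 14, 15, 16, 17, 20}
((X Δ Z) Δ Z) ∩ Z = {4, 6, 9, 12, 16, 20}
(Y Δ Z) \ (((X Δ Z) Δ Z) ∩ Z) = {7, 8, 10}
|(Y Δ Z) \ (((X Δ Z) Δ Z) ∩ Z)| = 3

3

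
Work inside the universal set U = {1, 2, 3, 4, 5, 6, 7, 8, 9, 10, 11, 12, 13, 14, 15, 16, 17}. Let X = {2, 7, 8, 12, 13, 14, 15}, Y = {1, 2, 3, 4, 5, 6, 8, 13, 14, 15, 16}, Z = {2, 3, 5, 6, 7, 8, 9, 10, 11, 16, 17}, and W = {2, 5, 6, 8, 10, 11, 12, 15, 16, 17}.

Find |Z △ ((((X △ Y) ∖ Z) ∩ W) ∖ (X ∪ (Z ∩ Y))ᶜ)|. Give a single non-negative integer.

12

X △ Y = {1, 3, 4, 5, 6, 7, 12, 16}
(X △ Y) ∖ Z = {1, 4, 12}
((X △ Y) ∖ Z) ∩ W = {12}
Z ∩ Y = {2, 3, 5, 6, 8, 16}
X ∪ (Z ∩ Y) = {2, 3, 5, 6, 7, 8, 12, 13, 14, 15, 16}
(X ∪ (Z ∩ Y))ᶜ = {1, 4, 9, 10, 11, 17}
(((X △ Y) ∖ Z) ∩ W) ∖ (X ∪ (Z ∩ Y))ᶜ = {12}
Z △ ((((X △ Y) ∖ Z) ∩ W) ∖ (X ∪ (Z ∩ Y))ᶜ) = {2, 3, 5, 6, 7, 8, 9, 10, 11, 12, 16, 17}
|Z △ ((((X △ Y) ∖ Z) ∩ W) ∖ (X ∪ (Z ∩ Y))ᶜ)| = 12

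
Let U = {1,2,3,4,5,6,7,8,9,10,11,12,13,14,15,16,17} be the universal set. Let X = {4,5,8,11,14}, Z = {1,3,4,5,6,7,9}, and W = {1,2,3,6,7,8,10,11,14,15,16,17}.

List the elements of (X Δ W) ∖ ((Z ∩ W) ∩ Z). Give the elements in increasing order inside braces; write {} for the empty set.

X Δ W = {1,2,3,4,5,6,7,10,15,16,17}
Z ∩ W = {1,3,6,7}
(Z ∩ W) ∩ Z = {1,3,6,7}
(X Δ W) ∖ ((Z ∩ W) ∩ Z) = {2,4,5,10,15,16,17}

{2,4,5,10,15,16,17}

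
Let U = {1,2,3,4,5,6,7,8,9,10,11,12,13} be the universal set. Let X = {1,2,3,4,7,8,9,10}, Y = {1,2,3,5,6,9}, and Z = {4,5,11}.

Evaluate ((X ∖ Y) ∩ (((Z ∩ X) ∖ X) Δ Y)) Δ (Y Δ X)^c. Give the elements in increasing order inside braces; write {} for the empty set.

{1,2,3,9,11,12,13}

X ∖ Y = {4,7,8,10}
Z ∩ X = {4}
(Z ∩ X) ∖ X = {}
((Z ∩ X) ∖ X) Δ Y = {1,2,3,5,6,9}
(X ∖ Y) ∩ (((Z ∩ X) ∖ X) Δ Y) = {}
Y Δ X = {4,5,6,7,8,10}
(Y Δ X)^c = {1,2,3,9,11,12,13}
((X ∖ Y) ∩ (((Z ∩ X) ∖ X) Δ Y)) Δ (Y Δ X)^c = {1,2,3,9,11,12,13}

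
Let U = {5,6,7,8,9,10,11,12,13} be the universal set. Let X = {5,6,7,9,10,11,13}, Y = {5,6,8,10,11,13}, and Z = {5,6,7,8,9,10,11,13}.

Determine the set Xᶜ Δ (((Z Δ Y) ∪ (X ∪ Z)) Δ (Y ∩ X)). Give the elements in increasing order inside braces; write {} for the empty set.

Xᶜ = {8,12}
Z Δ Y = {7,9}
X ∪ Z = {5,6,7,8,9,10,11,13}
(Z Δ Y) ∪ (X ∪ Z) = {5,6,7,8,9,10,11,13}
Y ∩ X = {5,6,10,11,13}
((Z Δ Y) ∪ (X ∪ Z)) Δ (Y ∩ X) = {7,8,9}
Xᶜ Δ (((Z Δ Y) ∪ (X ∪ Z)) Δ (Y ∩ X)) = {7,9,12}

{7,9,12}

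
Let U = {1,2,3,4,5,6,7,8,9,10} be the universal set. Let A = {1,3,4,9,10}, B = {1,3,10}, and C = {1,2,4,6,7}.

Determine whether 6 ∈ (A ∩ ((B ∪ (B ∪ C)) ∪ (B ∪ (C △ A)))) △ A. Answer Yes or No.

No

6 ∉ B and 6 ∈ C, so 6 ∈ B ∪ C
6 ∉ B and 6 ∈ (B ∪ C), so 6 ∈ B ∪ (B ∪ C)
6 ∈ C and 6 ∉ A, so 6 ∈ C △ A
6 ∉ B and 6 ∈ (C △ A), so 6 ∈ B ∪ (C △ A)
6 ∈ (B ∪ (B ∪ C)) and 6 ∈ (B ∪ (C △ A)), so 6 ∈ (B ∪ (B ∪ C)) ∪ (B ∪ (C △ A))
6 ∉ A and 6 ∈ ((B ∪ (B ∪ C)) ∪ (B ∪ (C △ A))), so 6 ∉ A ∩ ((B ∪ (B ∪ C)) ∪ (B ∪ (C △ A)))
6 ∉ (A ∩ ((B ∪ (B ∪ C)) ∪ (B ∪ (C △ A)))) and 6 ∉ A, so 6 ∉ (A ∩ ((B ∪ (B ∪ C)) ∪ (B ∪ (C △ A)))) △ A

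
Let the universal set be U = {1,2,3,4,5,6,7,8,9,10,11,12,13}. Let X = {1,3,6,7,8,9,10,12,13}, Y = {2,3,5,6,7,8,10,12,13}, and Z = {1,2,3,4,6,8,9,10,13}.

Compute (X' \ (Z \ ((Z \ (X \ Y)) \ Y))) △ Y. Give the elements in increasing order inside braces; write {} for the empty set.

{2,3,4,6,7,8,10,11,12,13}

X' = {2,4,5,11}
X \ Y = {1,9}
Z \ (X \ Y) = {2,3,4,6,8,10,13}
(Z \ (X \ Y)) \ Y = {4}
Z \ ((Z \ (X \ Y)) \ Y) = {1,2,3,6,8,9,10,13}
X' \ (Z \ ((Z \ (X \ Y)) \ Y)) = {4,5,11}
(X' \ (Z \ ((Z \ (X \ Y)) \ Y))) △ Y = {2,3,4,6,7,8,10,11,12,13}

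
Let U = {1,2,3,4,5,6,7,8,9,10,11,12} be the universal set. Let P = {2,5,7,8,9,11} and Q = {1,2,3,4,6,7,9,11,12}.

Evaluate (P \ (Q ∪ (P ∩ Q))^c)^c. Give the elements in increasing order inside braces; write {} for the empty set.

P ∩ Q = {2,7,9,11}
Q ∪ (P ∩ Q) = {1,2,3,4,6,7,9,11,12}
(Q ∪ (P ∩ Q))^c = {5,8,10}
P \ (Q ∪ (P ∩ Q))^c = {2,7,9,11}
(P \ (Q ∪ (P ∩ Q))^c)^c = {1,3,4,5,6,8,10,12}

{1,3,4,5,6,8,10,12}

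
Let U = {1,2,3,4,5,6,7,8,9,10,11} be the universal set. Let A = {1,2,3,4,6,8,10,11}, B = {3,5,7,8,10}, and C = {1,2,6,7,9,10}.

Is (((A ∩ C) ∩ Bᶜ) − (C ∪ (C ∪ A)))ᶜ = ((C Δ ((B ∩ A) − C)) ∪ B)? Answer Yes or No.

No

A ∩ C = {1,2,6,10}
Bᶜ = {1,2,4,6,9,11}
(A ∩ C) ∩ Bᶜ = {1,2,6}
C ∪ A = {1,2,3,4,6,7,8,9,10,11}
C ∪ (C ∪ A) = {1,2,3,4,6,7,8,9,10,11}
((A ∩ C) ∩ Bᶜ) − (C ∪ (C ∪ A)) = {}
(((A ∩ C) ∩ Bᶜ) − (C ∪ (C ∪ A)))ᶜ = {1,2,3,4,5,6,7,8,9,10,11}
B ∩ A = {3,8,10}
(B ∩ A) − C = {3,8}
C Δ ((B ∩ A) − C) = {1,2,3,6,7,8,9,10}
(C Δ ((B ∩ A) − C)) ∪ B = {1,2,3,5,6,7,8,9,10}
4 ∈ (((A ∩ C) ∩ Bᶜ) − (C ∪ (C ∪ A)))ᶜ but 4 ∉ (C Δ ((B ∩ A) − C)) ∪ B, so they differ.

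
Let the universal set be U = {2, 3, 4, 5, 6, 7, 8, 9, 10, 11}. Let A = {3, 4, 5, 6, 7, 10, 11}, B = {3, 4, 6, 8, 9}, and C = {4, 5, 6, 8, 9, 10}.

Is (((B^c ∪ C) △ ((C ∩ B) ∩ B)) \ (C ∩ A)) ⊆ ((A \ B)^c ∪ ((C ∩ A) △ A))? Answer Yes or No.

Yes

B^c = {2, 5, 7, 10, 11}
B^c ∪ C = {2, 4, 5, 6, 7, 8, 9, 10, 11}
C ∩ B = {4, 6, 8, 9}
(C ∩ B) ∩ B = {4, 6, 8, 9}
(B^c ∪ C) △ ((C ∩ B) ∩ B) = {2, 5, 7, 10, 11}
C ∩ A = {4, 5, 6, 10}
((B^c ∪ C) △ ((C ∩ B) ∩ B)) \ (C ∩ A) = {2, 7, 11}
A \ B = {5, 7, 10, 11}
(A \ B)^c = {2, 3, 4, 6, 8, 9}
(C ∩ A) △ A = {3, 7, 11}
(A \ B)^c ∪ ((C ∩ A) △ A) = {2, 3, 4, 6, 7, 8, 9, 11}
Every element of {2, 7, 11} is in {2, 3, 4, 6, 7, 8, 9, 11}, so ((B^c ∪ C) △ ((C ∩ B) ∩ B)) \ (C ∩ A) ⊆ (A \ B)^c ∪ ((C ∩ A) △ A).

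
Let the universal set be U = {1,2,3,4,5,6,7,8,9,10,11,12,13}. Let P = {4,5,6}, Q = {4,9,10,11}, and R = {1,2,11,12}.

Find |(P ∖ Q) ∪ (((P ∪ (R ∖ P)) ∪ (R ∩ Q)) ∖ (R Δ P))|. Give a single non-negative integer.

P ∖ Q = {5,6}
R ∖ P = {1,2,11,12}
P ∪ (R ∖ P) = {1,2,4,5,6,11,12}
R ∩ Q = {11}
(P ∪ (R ∖ P)) ∪ (R ∩ Q) = {1,2,4,5,6,11,12}
R Δ P = {1,2,4,5,6,11,12}
((P ∪ (R ∖ P)) ∪ (R ∩ Q)) ∖ (R Δ P) = {}
(P ∖ Q) ∪ (((P ∪ (R ∖ P)) ∪ (R ∩ Q)) ∖ (R Δ P)) = {5,6}
|(P ∖ Q) ∪ (((P ∪ (R ∖ P)) ∪ (R ∩ Q)) ∖ (R Δ P))| = 2

2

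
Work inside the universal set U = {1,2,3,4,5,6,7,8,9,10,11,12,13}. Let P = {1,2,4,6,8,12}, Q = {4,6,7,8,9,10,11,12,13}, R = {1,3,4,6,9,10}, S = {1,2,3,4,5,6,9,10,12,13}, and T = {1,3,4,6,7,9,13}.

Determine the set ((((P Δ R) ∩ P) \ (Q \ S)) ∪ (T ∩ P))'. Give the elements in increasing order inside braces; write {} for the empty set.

P Δ R = {2,3,8,9,10,12}
(P Δ R) ∩ P = {2,8,12}
Q \ S = {7,8,11}
((P Δ R) ∩ P) \ (Q \ S) = {2,12}
T ∩ P = {1,4,6}
(((P Δ R) ∩ P) \ (Q \ S)) ∪ (T ∩ P) = {1,2,4,6,12}
((((P Δ R) ∩ P) \ (Q \ S)) ∪ (T ∩ P))' = {3,5,7,8,9,10,11,13}

{3,5,7,8,9,10,11,13}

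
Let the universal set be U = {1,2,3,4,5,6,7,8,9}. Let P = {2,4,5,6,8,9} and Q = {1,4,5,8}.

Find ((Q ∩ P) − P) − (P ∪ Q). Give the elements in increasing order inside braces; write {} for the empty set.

{}

Q ∩ P = {4,5,8}
(Q ∩ P) − P = {}
P ∪ Q = {1,2,4,5,6,8,9}
((Q ∩ P) − P) − (P ∪ Q) = {}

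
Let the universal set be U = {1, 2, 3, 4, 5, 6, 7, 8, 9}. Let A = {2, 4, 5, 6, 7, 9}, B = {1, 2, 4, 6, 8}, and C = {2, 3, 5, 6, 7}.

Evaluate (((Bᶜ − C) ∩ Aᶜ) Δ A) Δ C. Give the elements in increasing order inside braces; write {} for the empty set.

Bᶜ = {3, 5, 7, 9}
Bᶜ − C = {9}
Aᶜ = {1, 3, 8}
(Bᶜ − C) ∩ Aᶜ = {}
((Bᶜ − C) ∩ Aᶜ) Δ A = {2, 4, 5, 6, 7, 9}
(((Bᶜ − C) ∩ Aᶜ) Δ A) Δ C = {3, 4, 9}

{3, 4, 9}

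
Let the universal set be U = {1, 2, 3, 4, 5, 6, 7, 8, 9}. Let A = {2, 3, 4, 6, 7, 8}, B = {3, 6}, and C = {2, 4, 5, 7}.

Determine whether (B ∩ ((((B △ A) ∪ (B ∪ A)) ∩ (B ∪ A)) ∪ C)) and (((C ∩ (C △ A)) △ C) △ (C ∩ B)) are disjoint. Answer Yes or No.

Yes

B △ A = {2, 4, 7, 8}
B ∪ A = {2, 3, 4, 6, 7, 8}
(B △ A) ∪ (B ∪ A) = {2, 3, 4, 6, 7, 8}
((B △ A) ∪ (B ∪ A)) ∩ (B ∪ A) = {2, 3, 4, 6, 7, 8}
(((B △ A) ∪ (B ∪ A)) ∩ (B ∪ A)) ∪ C = {2, 3, 4, 5, 6, 7, 8}
B ∩ ((((B △ A) ∪ (B ∪ A)) ∩ (B ∪ A)) ∪ C) = {3, 6}
C △ A = {3, 5, 6, 8}
C ∩ (C △ A) = {5}
(C ∩ (C △ A)) △ C = {2, 4, 7}
C ∩ B = {}
((C ∩ (C △ A)) △ C) △ (C ∩ B) = {2, 4, 7}
{3, 6} and {2, 4, 7} share no elements.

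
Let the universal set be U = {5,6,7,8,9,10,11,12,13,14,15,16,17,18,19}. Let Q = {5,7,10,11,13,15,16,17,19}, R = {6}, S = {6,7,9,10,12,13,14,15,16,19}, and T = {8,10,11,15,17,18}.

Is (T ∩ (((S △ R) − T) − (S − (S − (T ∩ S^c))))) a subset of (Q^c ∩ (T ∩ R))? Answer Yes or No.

S △ R = {7,9,10,12,13,14,15,16,19}
(S △ R) − T = {7,9,12,13,14,16,19}
S^c = {5,8,11,17,18}
T ∩ S^c = {8,11,17,18}
S − (T ∩ S^c) = {6,7,9,10,12,13,14,15,16,19}
S − (S − (T ∩ S^c)) = {}
((S △ R) − T) − (S − (S − (T ∩ S^c))) = {7,9,12,13,14,16,19}
T ∩ (((S △ R) − T) − (S − (S − (T ∩ S^c)))) = {}
Q^c = {6,8,9,12,14,18}
T ∩ R = {}
Q^c ∩ (T ∩ R) = {}
Every element of {} is in {}, so T ∩ (((S △ R) − T) − (S − (S − (T ∩ S^c)))) ⊆ Q^c ∩ (T ∩ R).

Yes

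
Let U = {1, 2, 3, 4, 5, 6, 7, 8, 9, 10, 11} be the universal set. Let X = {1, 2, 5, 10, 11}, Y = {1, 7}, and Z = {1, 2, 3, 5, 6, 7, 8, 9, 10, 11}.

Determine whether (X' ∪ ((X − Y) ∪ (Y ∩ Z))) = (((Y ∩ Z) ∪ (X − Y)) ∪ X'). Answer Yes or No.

Yes

X' = {3, 4, 6, 7, 8, 9}
X − Y = {2, 5, 10, 11}
Y ∩ Z = {1, 7}
(X − Y) ∪ (Y ∩ Z) = {1, 2, 5, 7, 10, 11}
X' ∪ ((X − Y) ∪ (Y ∩ Z)) = {1, 2, 3, 4, 5, 6, 7, 8, 9, 10, 11}
(Y ∩ Z) ∪ (X − Y) = {1, 2, 5, 7, 10, 11}
((Y ∩ Z) ∪ (X − Y)) ∪ X' = {1, 2, 3, 4, 5, 6, 7, 8, 9, 10, 11}
Both equal {1, 2, 3, 4, 5, 6, 7, 8, 9, 10, 11}, so X' ∪ ((X − Y) ∪ (Y ∩ Z)) = ((Y ∩ Z) ∪ (X − Y)) ∪ X'.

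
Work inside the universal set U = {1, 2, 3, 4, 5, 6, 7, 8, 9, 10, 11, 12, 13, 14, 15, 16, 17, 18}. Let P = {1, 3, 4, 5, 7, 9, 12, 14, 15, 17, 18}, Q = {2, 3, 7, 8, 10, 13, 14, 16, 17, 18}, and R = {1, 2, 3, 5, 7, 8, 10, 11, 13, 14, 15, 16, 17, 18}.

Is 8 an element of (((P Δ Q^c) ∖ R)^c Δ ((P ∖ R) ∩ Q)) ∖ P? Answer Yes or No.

8 ∈ Q, so 8 ∉ Q^c
8 ∉ P and 8 ∉ Q^c, so 8 ∉ P Δ Q^c
8 ∉ (P Δ Q^c) and 8 ∈ R, so 8 ∉ (P Δ Q^c) ∖ R
8 ∈ ((P Δ Q^c) ∖ R)^c since 8 ∉ ((P Δ Q^c) ∖ R)
8 ∉ P and 8 ∈ R, so 8 ∉ P ∖ R
8 ∉ (P ∖ R) and 8 ∈ Q, so 8 ∉ (P ∖ R) ∩ Q
8 ∈ ((P Δ Q^c) ∖ R)^c and 8 ∉ ((P ∖ R) ∩ Q), so 8 ∈ ((P Δ Q^c) ∖ R)^c Δ ((P ∖ R) ∩ Q)
8 ∈ (((P Δ Q^c) ∖ R)^c Δ ((P ∖ R) ∩ Q)) and 8 ∉ P, so 8 ∈ (((P Δ Q^c) ∖ R)^c Δ ((P ∖ R) ∩ Q)) ∖ P

Yes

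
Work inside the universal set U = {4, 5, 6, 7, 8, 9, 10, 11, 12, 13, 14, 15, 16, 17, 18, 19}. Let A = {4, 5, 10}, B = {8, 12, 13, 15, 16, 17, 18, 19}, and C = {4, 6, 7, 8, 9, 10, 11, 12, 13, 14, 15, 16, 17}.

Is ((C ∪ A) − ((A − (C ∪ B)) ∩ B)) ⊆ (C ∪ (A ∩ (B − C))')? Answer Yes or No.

C ∪ A = {4, 5, 6, 7, 8, 9, 10, 11, 12, 13, 14, 15, 16, 17}
C ∪ B = {4, 6, 7, 8, 9, 10, 11, 12, 13, 14, 15, 16, 17, 18, 19}
A − (C ∪ B) = {5}
(A − (C ∪ B)) ∩ B = {}
(C ∪ A) − ((A − (C ∪ B)) ∩ B) = {4, 5, 6, 7, 8, 9, 10, 11, 12, 13, 14, 15, 16, 17}
B − C = {18, 19}
A ∩ (B − C) = {}
(A ∩ (B − C))' = {4, 5, 6, 7, 8, 9, 10, 11, 12, 13, 14, 15, 16, 17, 18, 19}
C ∪ (A ∩ (B − C))' = {4, 5, 6, 7, 8, 9, 10, 11, 12, 13, 14, 15, 16, 17, 18, 19}
Every element of {4, 5, 6, 7, 8, 9, 10, 11, 12, 13, 14, 15, 16, 17} is in {4, 5, 6, 7, 8, 9, 10, 11, 12, 13, 14, 15, 16, 17, 18, 19}, so (C ∪ A) − ((A − (C ∪ B)) ∩ B) ⊆ C ∪ (A ∩ (B − C))'.

Yes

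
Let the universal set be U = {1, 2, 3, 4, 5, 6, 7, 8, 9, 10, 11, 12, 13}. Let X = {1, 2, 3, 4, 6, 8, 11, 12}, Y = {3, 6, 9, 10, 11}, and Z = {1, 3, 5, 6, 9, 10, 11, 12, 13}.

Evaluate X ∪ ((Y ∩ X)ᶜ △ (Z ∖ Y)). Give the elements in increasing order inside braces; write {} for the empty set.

{1, 2, 3, 4, 6, 7, 8, 9, 10, 11, 12}

Y ∩ X = {3, 6, 11}
(Y ∩ X)ᶜ = {1, 2, 4, 5, 7, 8, 9, 10, 12, 13}
Z ∖ Y = {1, 5, 12, 13}
(Y ∩ X)ᶜ △ (Z ∖ Y) = {2, 4, 7, 8, 9, 10}
X ∪ ((Y ∩ X)ᶜ △ (Z ∖ Y)) = {1, 2, 3, 4, 6, 7, 8, 9, 10, 11, 12}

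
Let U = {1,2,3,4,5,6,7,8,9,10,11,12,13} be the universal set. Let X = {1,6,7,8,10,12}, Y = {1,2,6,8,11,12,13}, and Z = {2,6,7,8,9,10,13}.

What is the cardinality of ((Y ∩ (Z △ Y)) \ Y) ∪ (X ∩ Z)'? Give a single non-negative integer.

Z △ Y = {1,7,9,10,11,12}
Y ∩ (Z △ Y) = {1,11,12}
(Y ∩ (Z △ Y)) \ Y = {}
X ∩ Z = {6,7,8,10}
(X ∩ Z)' = {1,2,3,4,5,9,11,12,13}
((Y ∩ (Z △ Y)) \ Y) ∪ (X ∩ Z)' = {1,2,3,4,5,9,11,12,13}
|((Y ∩ (Z △ Y)) \ Y) ∪ (X ∩ Z)'| = 9

9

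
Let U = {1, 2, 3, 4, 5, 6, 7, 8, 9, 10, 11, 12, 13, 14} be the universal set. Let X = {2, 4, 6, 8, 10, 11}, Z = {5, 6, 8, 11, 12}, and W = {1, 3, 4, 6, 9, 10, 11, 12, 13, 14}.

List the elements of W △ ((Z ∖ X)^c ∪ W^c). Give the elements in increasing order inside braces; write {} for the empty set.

{2, 5, 7, 8, 12}

Z ∖ X = {5, 12}
(Z ∖ X)^c = {1, 2, 3, 4, 6, 7, 8, 9, 10, 11, 13, 14}
W^c = {2, 5, 7, 8}
(Z ∖ X)^c ∪ W^c = {1, 2, 3, 4, 5, 6, 7, 8, 9, 10, 11, 13, 14}
W △ ((Z ∖ X)^c ∪ W^c) = {2, 5, 7, 8, 12}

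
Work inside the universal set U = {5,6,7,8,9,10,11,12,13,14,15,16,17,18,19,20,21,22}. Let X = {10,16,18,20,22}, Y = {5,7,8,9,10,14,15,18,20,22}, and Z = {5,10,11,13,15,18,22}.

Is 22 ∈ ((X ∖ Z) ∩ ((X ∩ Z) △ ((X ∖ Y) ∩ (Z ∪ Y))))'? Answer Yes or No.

22 ∈ X and 22 ∈ Z, so 22 ∉ X ∖ Z
22 ∈ X and 22 ∈ Z, so 22 ∈ X ∩ Z
22 ∈ X and 22 ∈ Y, so 22 ∉ X ∖ Y
22 ∈ Z and 22 ∈ Y, so 22 ∈ Z ∪ Y
22 ∉ (X ∖ Y) and 22 ∈ (Z ∪ Y), so 22 ∉ (X ∖ Y) ∩ (Z ∪ Y)
22 ∈ (X ∩ Z) and 22 ∉ ((X ∖ Y) ∩ (Z ∪ Y)), so 22 ∈ (X ∩ Z) △ ((X ∖ Y) ∩ (Z ∪ Y))
22 ∉ (X ∖ Z) and 22 ∈ ((X ∩ Z) △ ((X ∖ Y) ∩ (Z ∪ Y))), so 22 ∉ (X ∖ Z) ∩ ((X ∩ Z) △ ((X ∖ Y) ∩ (Z ∪ Y)))
22 ∈ ((X ∖ Z) ∩ ((X ∩ Z) △ ((X ∖ Y) ∩ (Z ∪ Y))))' since 22 ∉ ((X ∖ Z) ∩ ((X ∩ Z) △ ((X ∖ Y) ∩ (Z ∪ Y))))

Yes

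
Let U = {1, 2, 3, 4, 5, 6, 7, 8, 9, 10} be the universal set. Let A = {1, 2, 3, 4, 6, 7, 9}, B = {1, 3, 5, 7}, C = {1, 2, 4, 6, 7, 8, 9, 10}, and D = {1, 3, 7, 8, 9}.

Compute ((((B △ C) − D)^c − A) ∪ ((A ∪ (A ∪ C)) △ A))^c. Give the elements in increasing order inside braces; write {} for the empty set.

{1, 2, 3, 4, 5, 6, 7, 9}

B △ C = {2, 3, 4, 5, 6, 8, 9, 10}
(B △ C) − D = {2, 4, 5, 6, 10}
((B △ C) − D)^c = {1, 3, 7, 8, 9}
((B △ C) − D)^c − A = {8}
A ∪ C = {1, 2, 3, 4, 6, 7, 8, 9, 10}
A ∪ (A ∪ C) = {1, 2, 3, 4, 6, 7, 8, 9, 10}
(A ∪ (A ∪ C)) △ A = {8, 10}
(((B △ C) − D)^c − A) ∪ ((A ∪ (A ∪ C)) △ A) = {8, 10}
((((B △ C) − D)^c − A) ∪ ((A ∪ (A ∪ C)) △ A))^c = {1, 2, 3, 4, 5, 6, 7, 9}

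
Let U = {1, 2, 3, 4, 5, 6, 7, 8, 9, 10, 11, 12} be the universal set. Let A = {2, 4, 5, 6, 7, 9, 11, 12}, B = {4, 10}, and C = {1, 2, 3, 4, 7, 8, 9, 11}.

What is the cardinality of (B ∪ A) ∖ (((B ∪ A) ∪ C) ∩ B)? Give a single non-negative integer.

B ∪ A = {2, 4, 5, 6, 7, 9, 10, 11, 12}
(B ∪ A) ∪ C = {1, 2, 3, 4, 5, 6, 7, 8, 9, 10, 11, 12}
((B ∪ A) ∪ C) ∩ B = {4, 10}
(B ∪ A) ∖ (((B ∪ A) ∪ C) ∩ B) = {2, 5, 6, 7, 9, 11, 12}
|(B ∪ A) ∖ (((B ∪ A) ∪ C) ∩ B)| = 7

7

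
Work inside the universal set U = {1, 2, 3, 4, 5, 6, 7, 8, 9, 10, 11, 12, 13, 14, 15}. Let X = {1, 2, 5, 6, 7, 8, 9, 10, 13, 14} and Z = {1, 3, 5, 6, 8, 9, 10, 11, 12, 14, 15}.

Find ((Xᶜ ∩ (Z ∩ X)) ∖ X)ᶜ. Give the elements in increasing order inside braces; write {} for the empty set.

{1, 2, 3, 4, 5, 6, 7, 8, 9, 10, 11, 12, 13, 14, 15}

Xᶜ = {3, 4, 11, 12, 15}
Z ∩ X = {1, 5, 6, 8, 9, 10, 14}
Xᶜ ∩ (Z ∩ X) = {}
(Xᶜ ∩ (Z ∩ X)) ∖ X = {}
((Xᶜ ∩ (Z ∩ X)) ∖ X)ᶜ = {1, 2, 3, 4, 5, 6, 7, 8, 9, 10, 11, 12, 13, 14, 15}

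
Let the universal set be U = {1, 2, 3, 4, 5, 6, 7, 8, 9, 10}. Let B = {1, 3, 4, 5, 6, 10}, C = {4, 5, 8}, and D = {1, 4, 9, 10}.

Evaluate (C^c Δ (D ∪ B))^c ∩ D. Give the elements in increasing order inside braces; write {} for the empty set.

{1, 9, 10}

C^c = {1, 2, 3, 6, 7, 9, 10}
D ∪ B = {1, 3, 4, 5, 6, 9, 10}
C^c Δ (D ∪ B) = {2, 4, 5, 7}
(C^c Δ (D ∪ B))^c = {1, 3, 6, 8, 9, 10}
(C^c Δ (D ∪ B))^c ∩ D = {1, 9, 10}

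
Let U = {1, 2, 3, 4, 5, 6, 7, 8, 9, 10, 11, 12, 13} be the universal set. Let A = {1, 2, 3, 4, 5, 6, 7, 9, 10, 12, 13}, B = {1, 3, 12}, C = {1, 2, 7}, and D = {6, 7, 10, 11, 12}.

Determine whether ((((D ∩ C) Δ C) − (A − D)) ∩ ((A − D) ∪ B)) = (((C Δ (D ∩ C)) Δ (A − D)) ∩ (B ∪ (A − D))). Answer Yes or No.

No

D ∩ C = {7}
(D ∩ C) Δ C = {1, 2}
A − D = {1, 2, 3, 4, 5, 9, 13}
((D ∩ C) Δ C) − (A − D) = {}
(A − D) ∪ B = {1, 2, 3, 4, 5, 9, 12, 13}
(((D ∩ C) Δ C) − (A − D)) ∩ ((A − D) ∪ B) = {}
C Δ (D ∩ C) = {1, 2}
(C Δ (D ∩ C)) Δ (A − D) = {3, 4, 5, 9, 13}
B ∪ (A − D) = {1, 2, 3, 4, 5, 9, 12, 13}
((C Δ (D ∩ C)) Δ (A − D)) ∩ (B ∪ (A − D)) = {3, 4, 5, 9, 13}
3 ∈ ((C Δ (D ∩ C)) Δ (A − D)) ∩ (B ∪ (A − D)) but 3 ∉ (((D ∩ C) Δ C) − (A − D)) ∩ ((A − D) ∪ B), so they differ.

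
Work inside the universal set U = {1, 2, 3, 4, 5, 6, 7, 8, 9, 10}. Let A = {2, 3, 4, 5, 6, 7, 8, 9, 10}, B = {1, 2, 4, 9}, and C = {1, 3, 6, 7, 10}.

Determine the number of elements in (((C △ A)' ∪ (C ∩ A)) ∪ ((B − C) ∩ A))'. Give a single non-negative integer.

C △ A = {1, 2, 4, 5, 8, 9}
(C △ A)' = {3, 6, 7, 10}
C ∩ A = {3, 6, 7, 10}
(C △ A)' ∪ (C ∩ A) = {3, 6, 7, 10}
B − C = {2, 4, 9}
(B − C) ∩ A = {2, 4, 9}
((C △ A)' ∪ (C ∩ A)) ∪ ((B − C) ∩ A) = {2, 3, 4, 6, 7, 9, 10}
(((C △ A)' ∪ (C ∩ A)) ∪ ((B − C) ∩ A))' = {1, 5, 8}
|(((C △ A)' ∪ (C ∩ A)) ∪ ((B − C) ∩ A))'| = 3

3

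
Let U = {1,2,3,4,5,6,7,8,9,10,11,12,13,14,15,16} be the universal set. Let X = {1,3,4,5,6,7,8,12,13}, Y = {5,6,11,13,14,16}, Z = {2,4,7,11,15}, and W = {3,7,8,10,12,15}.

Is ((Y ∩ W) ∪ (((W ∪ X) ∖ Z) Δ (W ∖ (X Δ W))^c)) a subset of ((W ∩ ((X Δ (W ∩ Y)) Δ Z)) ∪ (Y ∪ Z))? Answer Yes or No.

Y ∩ W = {}
W ∪ X = {1,3,4,5,6,7,8,10,12,13,15}
(W ∪ X) ∖ Z = {1,3,5,6,8,10,12,13}
X Δ W = {1,4,5,6,10,13,15}
W ∖ (X Δ W) = {3,7,8,12}
(W ∖ (X Δ W))^c = {1,2,4,5,6,9,10,11,13,14,15,16}
((W ∪ X) ∖ Z) Δ (W ∖ (X Δ W))^c = {2,3,4,8,9,11,12,14,15,16}
(Y ∩ W) ∪ (((W ∪ X) ∖ Z) Δ (W ∖ (X Δ W))^c) = {2,3,4,8,9,11,12,14,15,16}
W ∩ Y = {}
X Δ (W ∩ Y) = {1,3,4,5,6,7,8,12,13}
(X Δ (W ∩ Y)) Δ Z = {1,2,3,5,6,8,11,12,13,15}
W ∩ ((X Δ (W ∩ Y)) Δ Z) = {3,8,12,15}
Y ∪ Z = {2,4,5,6,7,11,13,14,15,16}
(W ∩ ((X Δ (W ∩ Y)) Δ Z)) ∪ (Y ∪ Z) = {2,3,4,5,6,7,8,11,12,13,14,15,16}
9 ∈ (Y ∩ W) ∪ (((W ∪ X) ∖ Z) Δ (W ∖ (X Δ W))^c) but 9 ∉ (W ∩ ((X Δ (W ∩ Y)) Δ Z)) ∪ (Y ∪ Z), so the inclusion fails.

No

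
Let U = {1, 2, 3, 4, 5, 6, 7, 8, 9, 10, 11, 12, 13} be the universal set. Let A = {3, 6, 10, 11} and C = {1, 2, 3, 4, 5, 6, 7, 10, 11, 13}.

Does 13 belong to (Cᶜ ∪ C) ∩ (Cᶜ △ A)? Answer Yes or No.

No

13 ∈ C, so 13 ∉ Cᶜ
13 ∉ Cᶜ and 13 ∈ C, so 13 ∈ Cᶜ ∪ C
13 ∈ C, so 13 ∉ Cᶜ
13 ∉ Cᶜ and 13 ∉ A, so 13 ∉ Cᶜ △ A
13 ∈ (Cᶜ ∪ C) and 13 ∉ (Cᶜ △ A), so 13 ∉ (Cᶜ ∪ C) ∩ (Cᶜ △ A)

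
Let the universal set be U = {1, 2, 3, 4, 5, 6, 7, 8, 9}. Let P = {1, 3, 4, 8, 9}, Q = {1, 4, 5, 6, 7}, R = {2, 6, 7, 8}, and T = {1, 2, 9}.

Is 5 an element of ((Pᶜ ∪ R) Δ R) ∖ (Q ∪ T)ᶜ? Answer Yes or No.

Yes

5 ∉ P, so 5 ∈ Pᶜ
5 ∈ Pᶜ and 5 ∉ R, so 5 ∈ Pᶜ ∪ R
5 ∈ (Pᶜ ∪ R) and 5 ∉ R, so 5 ∈ (Pᶜ ∪ R) Δ R
5 ∈ Q and 5 ∉ T, so 5 ∈ Q ∪ T
5 ∉ (Q ∪ T)ᶜ since 5 ∈ (Q ∪ T)
5 ∈ ((Pᶜ ∪ R) Δ R) and 5 ∉ (Q ∪ T)ᶜ, so 5 ∈ ((Pᶜ ∪ R) Δ R) ∖ (Q ∪ T)ᶜ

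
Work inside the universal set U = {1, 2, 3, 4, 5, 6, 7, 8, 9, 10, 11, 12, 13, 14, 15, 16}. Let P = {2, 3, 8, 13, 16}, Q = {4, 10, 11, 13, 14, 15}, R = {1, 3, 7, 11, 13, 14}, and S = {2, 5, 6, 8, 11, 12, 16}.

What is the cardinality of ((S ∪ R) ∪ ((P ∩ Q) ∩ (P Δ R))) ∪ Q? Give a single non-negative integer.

15

S ∪ R = {1, 2, 3, 5, 6, 7, 8, 11, 12, 13, 14, 16}
P ∩ Q = {13}
P Δ R = {1, 2, 7, 8, 11, 14, 16}
(P ∩ Q) ∩ (P Δ R) = {}
(S ∪ R) ∪ ((P ∩ Q) ∩ (P Δ R)) = {1, 2, 3, 5, 6, 7, 8, 11, 12, 13, 14, 16}
((S ∪ R) ∪ ((P ∩ Q) ∩ (P Δ R))) ∪ Q = {1, 2, 3, 4, 5, 6, 7, 8, 10, 11, 12, 13, 14, 15, 16}
|((S ∪ R) ∪ ((P ∩ Q) ∩ (P Δ R))) ∪ Q| = 15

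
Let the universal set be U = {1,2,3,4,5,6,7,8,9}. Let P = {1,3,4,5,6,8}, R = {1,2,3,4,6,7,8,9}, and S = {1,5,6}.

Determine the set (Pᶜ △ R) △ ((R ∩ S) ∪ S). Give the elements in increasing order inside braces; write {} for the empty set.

Pᶜ = {2,7,9}
Pᶜ △ R = {1,3,4,6,8}
R ∩ S = {1,6}
(R ∩ S) ∪ S = {1,5,6}
(Pᶜ △ R) △ ((R ∩ S) ∪ S) = {3,4,5,8}

{3,4,5,8}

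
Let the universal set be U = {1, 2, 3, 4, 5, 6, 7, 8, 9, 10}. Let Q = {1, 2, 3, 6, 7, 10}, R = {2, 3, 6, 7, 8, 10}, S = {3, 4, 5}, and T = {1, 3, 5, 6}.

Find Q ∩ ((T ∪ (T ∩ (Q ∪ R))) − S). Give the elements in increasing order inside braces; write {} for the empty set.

{1, 6}

Q ∪ R = {1, 2, 3, 6, 7, 8, 10}
T ∩ (Q ∪ R) = {1, 3, 6}
T ∪ (T ∩ (Q ∪ R)) = {1, 3, 5, 6}
(T ∪ (T ∩ (Q ∪ R))) − S = {1, 6}
Q ∩ ((T ∪ (T ∩ (Q ∪ R))) − S) = {1, 6}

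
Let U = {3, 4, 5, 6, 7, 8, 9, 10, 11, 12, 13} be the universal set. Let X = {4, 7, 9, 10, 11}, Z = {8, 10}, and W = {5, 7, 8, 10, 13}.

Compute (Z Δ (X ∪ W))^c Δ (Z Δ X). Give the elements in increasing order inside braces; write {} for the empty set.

X ∪ W = {4, 5, 7, 8, 9, 10, 11, 13}
Z Δ (X ∪ W) = {4, 5, 7, 9, 11, 13}
(Z Δ (X ∪ W))^c = {3, 6, 8, 10, 12}
Z Δ X = {4, 7, 8, 9, 11}
(Z Δ (X ∪ W))^c Δ (Z Δ X) = {3, 4, 6, 7, 9, 10, 11, 12}

{3, 4, 6, 7, 9, 10, 11, 12}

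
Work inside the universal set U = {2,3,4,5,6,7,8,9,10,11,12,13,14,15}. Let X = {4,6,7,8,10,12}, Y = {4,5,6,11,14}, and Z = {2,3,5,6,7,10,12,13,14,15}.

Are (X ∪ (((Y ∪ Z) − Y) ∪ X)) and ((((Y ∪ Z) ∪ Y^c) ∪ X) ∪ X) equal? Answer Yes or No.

Y ∪ Z = {2,3,4,5,6,7,10,11,12,13,14,15}
(Y ∪ Z) − Y = {2,3,7,10,12,13,15}
((Y ∪ Z) − Y) ∪ X = {2,3,4,6,7,8,10,12,13,15}
X ∪ (((Y ∪ Z) − Y) ∪ X) = {2,3,4,6,7,8,10,12,13,15}
Y^c = {2,3,7,8,9,10,12,13,15}
(Y ∪ Z) ∪ Y^c = {2,3,4,5,6,7,8,9,10,11,12,13,14,15}
((Y ∪ Z) ∪ Y^c) ∪ X = {2,3,4,5,6,7,8,9,10,11,12,13,14,15}
(((Y ∪ Z) ∪ Y^c) ∪ X) ∪ X = {2,3,4,5,6,7,8,9,10,11,12,13,14,15}
5 ∈ (((Y ∪ Z) ∪ Y^c) ∪ X) ∪ X but 5 ∉ X ∪ (((Y ∪ Z) − Y) ∪ X), so they differ.

No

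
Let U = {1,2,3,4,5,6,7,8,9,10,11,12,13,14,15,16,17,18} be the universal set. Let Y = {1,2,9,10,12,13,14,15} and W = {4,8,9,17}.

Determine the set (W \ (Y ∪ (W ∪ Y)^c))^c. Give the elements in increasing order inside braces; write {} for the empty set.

W ∪ Y = {1,2,4,8,9,10,12,13,14,15,17}
(W ∪ Y)^c = {3,5,6,7,11,16,18}
Y ∪ (W ∪ Y)^c = {1,2,3,5,6,7,9,10,11,12,13,14,15,16,18}
W \ (Y ∪ (W ∪ Y)^c) = {4,8,17}
(W \ (Y ∪ (W ∪ Y)^c))^c = {1,2,3,5,6,7,9,10,11,12,13,14,15,16,18}

{1,2,3,5,6,7,9,10,11,12,13,14,15,16,18}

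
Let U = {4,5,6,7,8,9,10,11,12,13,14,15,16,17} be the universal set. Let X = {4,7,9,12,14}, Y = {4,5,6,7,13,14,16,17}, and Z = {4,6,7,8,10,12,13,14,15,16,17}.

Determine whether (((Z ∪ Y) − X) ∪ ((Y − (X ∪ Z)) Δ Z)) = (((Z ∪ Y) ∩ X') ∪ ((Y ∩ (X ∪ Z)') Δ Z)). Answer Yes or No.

Yes

Z ∪ Y = {4,5,6,7,8,10,12,13,14,15,16,17}
(Z ∪ Y) − X = {5,6,8,10,13,15,16,17}
X ∪ Z = {4,6,7,8,9,10,12,13,14,15,16,17}
Y − (X ∪ Z) = {5}
(Y − (X ∪ Z)) Δ Z = {4,5,6,7,8,10,12,13,14,15,16,17}
((Z ∪ Y) − X) ∪ ((Y − (X ∪ Z)) Δ Z) = {4,5,6,7,8,10,12,13,14,15,16,17}
X' = {5,6,8,10,11,13,15,16,17}
(Z ∪ Y) ∩ X' = {5,6,8,10,13,15,16,17}
(X ∪ Z)' = {5,11}
Y ∩ (X ∪ Z)' = {5}
(Y ∩ (X ∪ Z)') Δ Z = {4,5,6,7,8,10,12,13,14,15,16,17}
((Z ∪ Y) ∩ X') ∪ ((Y ∩ (X ∪ Z)') Δ Z) = {4,5,6,7,8,10,12,13,14,15,16,17}
Both equal {4,5,6,7,8,10,12,13,14,15,16,17}, so ((Z ∪ Y) − X) ∪ ((Y − (X ∪ Z)) Δ Z) = ((Z ∪ Y) ∩ X') ∪ ((Y ∩ (X ∪ Z)') Δ Z).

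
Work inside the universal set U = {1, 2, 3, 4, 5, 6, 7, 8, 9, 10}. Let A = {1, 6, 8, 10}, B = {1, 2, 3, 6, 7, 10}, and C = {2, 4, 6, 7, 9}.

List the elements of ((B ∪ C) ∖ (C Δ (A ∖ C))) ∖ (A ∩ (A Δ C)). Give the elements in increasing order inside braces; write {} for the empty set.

B ∪ C = {1, 2, 3, 4, 6, 7, 9, 10}
A ∖ C = {1, 8, 10}
C Δ (A ∖ C) = {1, 2, 4, 6, 7, 8, 9, 10}
(B ∪ C) ∖ (C Δ (A ∖ C)) = {3}
A Δ C = {1, 2, 4, 7, 8, 9, 10}
A ∩ (A Δ C) = {1, 8, 10}
((B ∪ C) ∖ (C Δ (A ∖ C))) ∖ (A ∩ (A Δ C)) = {3}

{3}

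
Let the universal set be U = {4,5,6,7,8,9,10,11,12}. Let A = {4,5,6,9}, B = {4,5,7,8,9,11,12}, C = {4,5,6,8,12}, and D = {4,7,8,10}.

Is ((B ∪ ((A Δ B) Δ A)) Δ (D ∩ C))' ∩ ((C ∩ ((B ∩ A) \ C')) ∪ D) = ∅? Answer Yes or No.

No

A Δ B = {6,7,8,11,12}
(A Δ B) Δ A = {4,5,7,8,9,11,12}
B ∪ ((A Δ B) Δ A) = {4,5,7,8,9,11,12}
D ∩ C = {4,8}
(B ∪ ((A Δ B) Δ A)) Δ (D ∩ C) = {5,7,9,11,12}
((B ∪ ((A Δ B) Δ A)) Δ (D ∩ C))' = {4,6,8,10}
B ∩ A = {4,5,9}
C' = {7,9,10,11}
(B ∩ A) \ C' = {4,5}
C ∩ ((B ∩ A) \ C') = {4,5}
(C ∩ ((B ∩ A) \ C')) ∪ D = {4,5,7,8,10}
4 lies in both, so they are not disjoint.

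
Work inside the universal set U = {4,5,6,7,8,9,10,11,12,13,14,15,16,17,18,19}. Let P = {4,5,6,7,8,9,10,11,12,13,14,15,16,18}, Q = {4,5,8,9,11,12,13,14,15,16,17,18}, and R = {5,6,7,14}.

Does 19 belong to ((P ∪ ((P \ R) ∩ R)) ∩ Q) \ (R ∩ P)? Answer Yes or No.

No

19 ∉ P and 19 ∉ R, so 19 ∉ P \ R
19 ∉ (P \ R) and 19 ∉ R, so 19 ∉ (P \ R) ∩ R
19 ∉ P and 19 ∉ ((P \ R) ∩ R), so 19 ∉ P ∪ ((P \ R) ∩ R)
19 ∉ (P ∪ ((P \ R) ∩ R)) and 19 ∉ Q, so 19 ∉ (P ∪ ((P \ R) ∩ R)) ∩ Q
19 ∉ R and 19 ∉ P, so 19 ∉ R ∩ P
19 ∉ ((P ∪ ((P \ R) ∩ R)) ∩ Q) and 19 ∉ (R ∩ P), so 19 ∉ ((P ∪ ((P \ R) ∩ R)) ∩ Q) \ (R ∩ P)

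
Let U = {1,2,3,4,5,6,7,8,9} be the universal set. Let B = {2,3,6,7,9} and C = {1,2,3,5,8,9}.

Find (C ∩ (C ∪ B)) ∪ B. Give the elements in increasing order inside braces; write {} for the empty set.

C ∪ B = {1,2,3,5,6,7,8,9}
C ∩ (C ∪ B) = {1,2,3,5,8,9}
(C ∩ (C ∪ B)) ∪ B = {1,2,3,5,6,7,8,9}

{1,2,3,5,6,7,8,9}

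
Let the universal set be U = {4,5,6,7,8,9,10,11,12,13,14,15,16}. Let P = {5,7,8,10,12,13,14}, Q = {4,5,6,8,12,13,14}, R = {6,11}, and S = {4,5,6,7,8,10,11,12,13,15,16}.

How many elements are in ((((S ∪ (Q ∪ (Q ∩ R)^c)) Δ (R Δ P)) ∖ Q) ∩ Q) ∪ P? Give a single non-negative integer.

7

Q ∩ R = {6}
(Q ∩ R)^c = {4,5,7,8,9,10,11,12,13,14,15,16}
Q ∪ (Q ∩ R)^c = {4,5,6,7,8,9,10,11,12,13,14,15,16}
S ∪ (Q ∪ (Q ∩ R)^c) = {4,5,6,7,8,9,10,11,12,13,14,15,16}
R Δ P = {5,6,7,8,10,11,12,13,14}
(S ∪ (Q ∪ (Q ∩ R)^c)) Δ (R Δ P) = {4,9,15,16}
((S ∪ (Q ∪ (Q ∩ R)^c)) Δ (R Δ P)) ∖ Q = {9,15,16}
(((S ∪ (Q ∪ (Q ∩ R)^c)) Δ (R Δ P)) ∖ Q) ∩ Q = {}
((((S ∪ (Q ∪ (Q ∩ R)^c)) Δ (R Δ P)) ∖ Q) ∩ Q) ∪ P = {5,7,8,10,12,13,14}
|((((S ∪ (Q ∪ (Q ∩ R)^c)) Δ (R Δ P)) ∖ Q) ∩ Q) ∪ P| = 7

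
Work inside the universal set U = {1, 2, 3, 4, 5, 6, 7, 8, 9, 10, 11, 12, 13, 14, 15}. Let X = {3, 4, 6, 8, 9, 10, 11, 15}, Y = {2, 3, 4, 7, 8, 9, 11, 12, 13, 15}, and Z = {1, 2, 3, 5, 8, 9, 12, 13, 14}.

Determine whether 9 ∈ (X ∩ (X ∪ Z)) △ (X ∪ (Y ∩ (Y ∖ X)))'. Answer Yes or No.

Yes

9 ∈ X and 9 ∈ Z, so 9 ∈ X ∪ Z
9 ∈ X and 9 ∈ (X ∪ Z), so 9 ∈ X ∩ (X ∪ Z)
9 ∈ Y and 9 ∈ X, so 9 ∉ Y ∖ X
9 ∈ Y and 9 ∉ (Y ∖ X), so 9 ∉ Y ∩ (Y ∖ X)
9 ∈ X and 9 ∉ (Y ∩ (Y ∖ X)), so 9 ∈ X ∪ (Y ∩ (Y ∖ X))
9 ∉ (X ∪ (Y ∩ (Y ∖ X)))' since 9 ∈ (X ∪ (Y ∩ (Y ∖ X)))
9 ∈ (X ∩ (X ∪ Z)) and 9 ∉ (X ∪ (Y ∩ (Y ∖ X)))', so 9 ∈ (X ∩ (X ∪ Z)) △ (X ∪ (Y ∩ (Y ∖ X)))'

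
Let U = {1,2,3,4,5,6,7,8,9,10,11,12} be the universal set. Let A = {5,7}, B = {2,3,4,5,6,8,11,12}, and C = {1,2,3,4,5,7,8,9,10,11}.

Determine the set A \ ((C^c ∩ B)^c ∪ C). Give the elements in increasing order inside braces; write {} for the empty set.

{}

C^c = {6,12}
C^c ∩ B = {6,12}
(C^c ∩ B)^c = {1,2,3,4,5,7,8,9,10,11}
(C^c ∩ B)^c ∪ C = {1,2,3,4,5,7,8,9,10,11}
A \ ((C^c ∩ B)^c ∪ C) = {}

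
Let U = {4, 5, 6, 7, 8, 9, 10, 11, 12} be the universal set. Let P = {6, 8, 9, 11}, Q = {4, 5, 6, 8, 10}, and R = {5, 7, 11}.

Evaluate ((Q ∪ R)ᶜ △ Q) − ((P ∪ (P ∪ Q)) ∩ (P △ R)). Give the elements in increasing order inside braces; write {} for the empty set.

Q ∪ R = {4, 5, 6, 7, 8, 10, 11}
(Q ∪ R)ᶜ = {9, 12}
(Q ∪ R)ᶜ △ Q = {4, 5, 6, 8, 9, 10, 12}
P ∪ Q = {4, 5, 6, 8, 9, 10, 11}
P ∪ (P ∪ Q) = {4, 5, 6, 8, 9, 10, 11}
P △ R = {5, 6, 7, 8, 9}
(P ∪ (P ∪ Q)) ∩ (P △ R) = {5, 6, 8, 9}
((Q ∪ R)ᶜ △ Q) − ((P ∪ (P ∪ Q)) ∩ (P △ R)) = {4, 10, 12}

{4, 10, 12}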